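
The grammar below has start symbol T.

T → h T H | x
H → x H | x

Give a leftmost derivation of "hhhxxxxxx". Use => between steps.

T => hTH => hhTHH => hhhTHHH => hhhxHHH => hhhxxHHH => hhhxxxHH => hhhxxxxH => hhhxxxxxH => hhhxxxxxx

T => hTH   [T → h T H]
hTH => hhTHH   [T → h T H]
hhTHH => hhhTHHH   [T → h T H]
hhhTHHH => hhhxHHH   [T → x]
hhhxHHH => hhhxxHHH   [H → x H]
hhhxxHHH => hhhxxxHH   [H → x]
hhhxxxHH => hhhxxxxH   [H → x]
hhhxxxxH => hhhxxxxxH   [H → x H]
hhhxxxxxH => hhhxxxxxx   [H → x]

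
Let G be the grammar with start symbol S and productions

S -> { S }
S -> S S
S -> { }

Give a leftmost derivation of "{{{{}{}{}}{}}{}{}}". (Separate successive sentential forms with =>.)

S => {S}   [S -> { S }]
{S} => {SS}   [S -> S S]
{SS} => {SSS}   [S -> S S]
{SSS} => {{S}SS}   [S -> { S }]
{{S}SS} => {{SS}SS}   [S -> S S]
{{SS}SS} => {{{S}S}SS}   [S -> { S }]
{{{S}S}SS} => {{{SS}S}SS}   [S -> S S]
{{{SS}S}SS} => {{{{}S}S}SS}   [S -> { }]
{{{{}S}S}SS} => {{{{}SS}S}SS}   [S -> S S]
{{{{}SS}S}SS} => {{{{}{}S}S}SS}   [S -> { }]
{{{{}{}S}S}SS} => {{{{}{}{}}S}SS}   [S -> { }]
{{{{}{}{}}S}SS} => {{{{}{}{}}{}}SS}   [S -> { }]
{{{{}{}{}}{}}SS} => {{{{}{}{}}{}}{}S}   [S -> { }]
{{{{}{}{}}{}}{}S} => {{{{}{}{}}{}}{}{}}   [S -> { }]

S => {S} => {SS} => {SSS} => {{S}SS} => {{SS}SS} => {{{S}S}SS} => {{{SS}S}SS} => {{{{}S}S}SS} => {{{{}SS}S}SS} => {{{{}{}S}S}SS} => {{{{}{}{}}S}SS} => {{{{}{}{}}{}}SS} => {{{{}{}{}}{}}{}S} => {{{{}{}{}}{}}{}{}}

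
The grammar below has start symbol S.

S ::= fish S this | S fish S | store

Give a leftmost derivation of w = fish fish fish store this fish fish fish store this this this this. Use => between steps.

S => fish S this => fish fish S this this => fish fish S fish S this this => fish fish fish S this fish S this this => fish fish fish store this fish S this this => fish fish fish store this fish fish S this this this => fish fish fish store this fish fish fish S this this this this => fish fish fish store this fish fish fish store this this this this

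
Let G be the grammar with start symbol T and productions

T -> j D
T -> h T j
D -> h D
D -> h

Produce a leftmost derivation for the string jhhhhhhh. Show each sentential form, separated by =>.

T => jD   [T -> j D]
jD => jhD   [D -> h D]
jhD => jhhD   [D -> h D]
jhhD => jhhhD   [D -> h D]
jhhhD => jhhhhD   [D -> h D]
jhhhhD => jhhhhhD   [D -> h D]
jhhhhhD => jhhhhhhD   [D -> h D]
jhhhhhhD => jhhhhhhh   [D -> h]

T => jD => jhD => jhhD => jhhhD => jhhhhD => jhhhhhD => jhhhhhhD => jhhhhhhh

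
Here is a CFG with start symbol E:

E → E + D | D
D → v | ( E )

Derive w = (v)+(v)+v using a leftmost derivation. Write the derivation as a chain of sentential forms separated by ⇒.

E⇒E+D⇒E+D+D⇒D+D+D⇒(E)+D+D⇒(D)+D+D⇒(v)+D+D⇒(v)+(E)+D⇒(v)+(D)+D⇒(v)+(v)+D⇒(v)+(v)+v

E ⇒ E+D   [E → E + D]
E+D ⇒ E+D+D   [E → E + D]
E+D+D ⇒ D+D+D   [E → D]
D+D+D ⇒ (E)+D+D   [D → ( E )]
(E)+D+D ⇒ (D)+D+D   [E → D]
(D)+D+D ⇒ (v)+D+D   [D → v]
(v)+D+D ⇒ (v)+(E)+D   [D → ( E )]
(v)+(E)+D ⇒ (v)+(D)+D   [E → D]
(v)+(D)+D ⇒ (v)+(v)+D   [D → v]
(v)+(v)+D ⇒ (v)+(v)+v   [D → v]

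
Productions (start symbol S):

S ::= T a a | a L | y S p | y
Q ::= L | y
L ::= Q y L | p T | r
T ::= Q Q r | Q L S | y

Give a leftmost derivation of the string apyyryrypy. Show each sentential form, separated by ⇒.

S⇒aL⇒aQyL⇒aLyL⇒apTyL⇒apQQryL⇒apLQryL⇒apQyLQryL⇒apyyLQryL⇒apyyrQryL⇒apyyryryL⇒apyyryrypT⇒apyyryrypy

S ⇒ aL   [S ::= a L]
aL ⇒ aQyL   [L ::= Q y L]
aQyL ⇒ aLyL   [Q ::= L]
aLyL ⇒ apTyL   [L ::= p T]
apTyL ⇒ apQQryL   [T ::= Q Q r]
apQQryL ⇒ apLQryL   [Q ::= L]
apLQryL ⇒ apQyLQryL   [L ::= Q y L]
apQyLQryL ⇒ apyyLQryL   [Q ::= y]
apyyLQryL ⇒ apyyrQryL   [L ::= r]
apyyrQryL ⇒ apyyryryL   [Q ::= y]
apyyryryL ⇒ apyyryrypT   [L ::= p T]
apyyryrypT ⇒ apyyryrypy   [T ::= y]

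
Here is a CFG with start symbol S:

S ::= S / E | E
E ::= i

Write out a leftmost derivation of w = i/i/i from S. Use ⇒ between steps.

S⇒S/E⇒S/E/E⇒E/E/E⇒i/E/E⇒i/i/E⇒i/i/i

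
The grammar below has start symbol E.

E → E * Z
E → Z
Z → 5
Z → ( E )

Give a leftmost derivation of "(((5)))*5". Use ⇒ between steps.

E ⇒ E*Z ⇒ Z*Z ⇒ (E)*Z ⇒ (Z)*Z ⇒ ((E))*Z ⇒ ((Z))*Z ⇒ (((E)))*Z ⇒ (((Z)))*Z ⇒ (((5)))*Z ⇒ (((5)))*5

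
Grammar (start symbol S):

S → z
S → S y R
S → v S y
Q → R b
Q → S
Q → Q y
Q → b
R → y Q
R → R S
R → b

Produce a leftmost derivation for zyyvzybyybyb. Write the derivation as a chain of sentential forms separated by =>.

S => SyR   [S → S y R]
SyR => SyRyR   [S → S y R]
SyRyR => zyRyR   [S → z]
zyRyR => zyyQyR   [R → y Q]
zyyQyR => zyySyR   [Q → S]
zyySyR => zyySyRyR   [S → S y R]
zyySyRyR => zyyvSyyRyR   [S → v S y]
zyyvSyyRyR => zyyvSyRyyRyR   [S → S y R]
zyyvSyRyyRyR => zyyvzyRyyRyR   [S → z]
zyyvzyRyyRyR => zyyvzybyyRyR   [R → b]
zyyvzybyyRyR => zyyvzybyybyR   [R → b]
zyyvzybyybyR => zyyvzybyybyb   [R → b]

S=>SyR=>SyRyR=>zyRyR=>zyyQyR=>zyySyR=>zyySyRyR=>zyyvSyyRyR=>zyyvSyRyyRyR=>zyyvzyRyyRyR=>zyyvzybyyRyR=>zyyvzybyybyR=>zyyvzybyybyb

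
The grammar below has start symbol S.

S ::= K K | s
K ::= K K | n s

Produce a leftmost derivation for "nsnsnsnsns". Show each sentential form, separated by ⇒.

S⇒KK⇒KKK⇒KKKK⇒nsKKK⇒nsKKKK⇒nsnsKKK⇒nsnsnsKK⇒nsnsnsnsK⇒nsnsnsnsns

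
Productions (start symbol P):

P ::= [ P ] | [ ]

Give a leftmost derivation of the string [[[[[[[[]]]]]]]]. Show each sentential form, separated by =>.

P => [P]   [P ::= [ P ]]
[P] => [[P]]   [P ::= [ P ]]
[[P]] => [[[P]]]   [P ::= [ P ]]
[[[P]]] => [[[[P]]]]   [P ::= [ P ]]
[[[[P]]]] => [[[[[P]]]]]   [P ::= [ P ]]
[[[[[P]]]]] => [[[[[[P]]]]]]   [P ::= [ P ]]
[[[[[[P]]]]]] => [[[[[[[P]]]]]]]   [P ::= [ P ]]
[[[[[[[P]]]]]]] => [[[[[[[[]]]]]]]]   [P ::= [ ]]

P => [P] => [[P]] => [[[P]]] => [[[[P]]]] => [[[[[P]]]]] => [[[[[[P]]]]]] => [[[[[[[P]]]]]]] => [[[[[[[[]]]]]]]]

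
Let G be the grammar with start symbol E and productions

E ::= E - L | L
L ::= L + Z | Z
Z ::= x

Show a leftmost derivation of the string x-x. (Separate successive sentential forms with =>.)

E => E-L   [E ::= E - L]
E-L => L-L   [E ::= L]
L-L => Z-L   [L ::= Z]
Z-L => x-L   [Z ::= x]
x-L => x-Z   [L ::= Z]
x-Z => x-x   [Z ::= x]

E => E-L => L-L => Z-L => x-L => x-Z => x-x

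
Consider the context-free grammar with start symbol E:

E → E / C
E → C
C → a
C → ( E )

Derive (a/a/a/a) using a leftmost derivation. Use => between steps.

E => C => (E) => (E/C) => (E/C/C) => (E/C/C/C) => (C/C/C/C) => (a/C/C/C) => (a/a/C/C) => (a/a/a/C) => (a/a/a/a)

E => C   [E → C]
C => (E)   [C → ( E )]
(E) => (E/C)   [E → E / C]
(E/C) => (E/C/C)   [E → E / C]
(E/C/C) => (E/C/C/C)   [E → E / C]
(E/C/C/C) => (C/C/C/C)   [E → C]
(C/C/C/C) => (a/C/C/C)   [C → a]
(a/C/C/C) => (a/a/C/C)   [C → a]
(a/a/C/C) => (a/a/a/C)   [C → a]
(a/a/a/C) => (a/a/a/a)   [C → a]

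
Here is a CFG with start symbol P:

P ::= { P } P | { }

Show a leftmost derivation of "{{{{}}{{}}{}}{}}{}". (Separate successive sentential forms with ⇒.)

P⇒{P}P⇒{{P}P}P⇒{{{P}P}P}P⇒{{{{}}P}P}P⇒{{{{}}{P}P}P}P⇒{{{{}}{{}}P}P}P⇒{{{{}}{{}}{}}P}P⇒{{{{}}{{}}{}}{}}P⇒{{{{}}{{}}{}}{}}{}

P ⇒ {P}P   [P ::= { P } P]
{P}P ⇒ {{P}P}P   [P ::= { P } P]
{{P}P}P ⇒ {{{P}P}P}P   [P ::= { P } P]
{{{P}P}P}P ⇒ {{{{}}P}P}P   [P ::= { }]
{{{{}}P}P}P ⇒ {{{{}}{P}P}P}P   [P ::= { P } P]
{{{{}}{P}P}P}P ⇒ {{{{}}{{}}P}P}P   [P ::= { }]
{{{{}}{{}}P}P}P ⇒ {{{{}}{{}}{}}P}P   [P ::= { }]
{{{{}}{{}}{}}P}P ⇒ {{{{}}{{}}{}}{}}P   [P ::= { }]
{{{{}}{{}}{}}{}}P ⇒ {{{{}}{{}}{}}{}}{}   [P ::= { }]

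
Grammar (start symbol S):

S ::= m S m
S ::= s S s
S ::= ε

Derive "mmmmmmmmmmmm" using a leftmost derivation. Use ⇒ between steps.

S ⇒ mSm ⇒ mmSmm ⇒ mmmSmmm ⇒ mmmmSmmmm ⇒ mmmmmSmmmmm ⇒ mmmmmmSmmmmmm ⇒ mmmmmmmmmmmm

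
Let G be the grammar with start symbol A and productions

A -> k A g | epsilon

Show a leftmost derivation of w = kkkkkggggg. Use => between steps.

A => kAg => kkAgg => kkkAggg => kkkkAgggg => kkkkkAggggg => kkkkkggggg

A => kAg   [A -> k A g]
kAg => kkAgg   [A -> k A g]
kkAgg => kkkAggg   [A -> k A g]
kkkAggg => kkkkAgggg   [A -> k A g]
kkkkAgggg => kkkkkAggggg   [A -> k A g]
kkkkkAggggg => kkkkkggggg   [A -> epsilon]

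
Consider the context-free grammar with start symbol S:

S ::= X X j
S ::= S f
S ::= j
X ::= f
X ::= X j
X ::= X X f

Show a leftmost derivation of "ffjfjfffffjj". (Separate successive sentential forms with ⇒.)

S ⇒ XXj   [S ::= X X j]
XXj ⇒ XXfXj   [X ::= X X f]
XXfXj ⇒ fXfXj   [X ::= f]
fXfXj ⇒ fXXffXj   [X ::= X X f]
fXXffXj ⇒ fXXfXffXj   [X ::= X X f]
fXXfXffXj ⇒ fXjXfXffXj   [X ::= X j]
fXjXfXffXj ⇒ ffjXfXffXj   [X ::= f]
ffjXfXffXj ⇒ ffjXjfXffXj   [X ::= X j]
ffjXjfXffXj ⇒ ffjfjfXffXj   [X ::= f]
ffjfjfXffXj ⇒ ffjfjffffXj   [X ::= f]
ffjfjffffXj ⇒ ffjfjffffXjj   [X ::= X j]
ffjfjffffXjj ⇒ ffjfjfffffjj   [X ::= f]

S ⇒ XXj ⇒ XXfXj ⇒ fXfXj ⇒ fXXffXj ⇒ fXXfXffXj ⇒ fXjXfXffXj ⇒ ffjXfXffXj ⇒ ffjXjfXffXj ⇒ ffjfjfXffXj ⇒ ffjfjffffXj ⇒ ffjfjffffXjj ⇒ ffjfjfffffjj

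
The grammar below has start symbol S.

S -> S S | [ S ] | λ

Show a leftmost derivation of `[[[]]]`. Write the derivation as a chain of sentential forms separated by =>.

S => SS   [S -> S S]
SS => [S]S   [S -> [ S ]]
[S]S => [[S]]S   [S -> [ S ]]
[[S]]S => [[SS]]S   [S -> S S]
[[SS]]S => [[SSS]]S   [S -> S S]
[[SSS]]S => [[[S]SS]]S   [S -> [ S ]]
[[[S]SS]]S => [[[]SS]]S   [S -> λ]
[[[]SS]]S => [[[]S]]S   [S -> λ]
[[[]S]]S => [[[]]]S   [S -> λ]
[[[]]]S => [[[]]]   [S -> λ]

S => SS => [S]S => [[S]]S => [[SS]]S => [[SSS]]S => [[[S]SS]]S => [[[]SS]]S => [[[]S]]S => [[[]]]S => [[[]]]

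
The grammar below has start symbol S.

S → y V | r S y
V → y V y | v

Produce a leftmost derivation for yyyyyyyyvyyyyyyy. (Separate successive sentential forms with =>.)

S => yV   [S → y V]
yV => yyVy   [V → y V y]
yyVy => yyyVyy   [V → y V y]
yyyVyy => yyyyVyyy   [V → y V y]
yyyyVyyy => yyyyyVyyyy   [V → y V y]
yyyyyVyyyy => yyyyyyVyyyyy   [V → y V y]
yyyyyyVyyyyy => yyyyyyyVyyyyyy   [V → y V y]
yyyyyyyVyyyyyy => yyyyyyyyVyyyyyyy   [V → y V y]
yyyyyyyyVyyyyyyy => yyyyyyyyvyyyyyyy   [V → v]

S => yV => yyVy => yyyVyy => yyyyVyyy => yyyyyVyyyy => yyyyyyVyyyyy => yyyyyyyVyyyyyy => yyyyyyyyVyyyyyyy => yyyyyyyyvyyyyyyy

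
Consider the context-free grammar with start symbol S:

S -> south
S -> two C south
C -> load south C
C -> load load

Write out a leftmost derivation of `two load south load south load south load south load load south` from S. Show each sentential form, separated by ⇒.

S ⇒ two C south ⇒ two load south C south ⇒ two load south load south C south ⇒ two load south load south load south C south ⇒ two load south load south load south load south C south ⇒ two load south load south load south load south load load south

S ⇒ two C south   [S -> two C south]
two C south ⇒ two load south C south   [C -> load south C]
two load south C south ⇒ two load south load south C south   [C -> load south C]
two load south load south C south ⇒ two load south load south load south C south   [C -> load south C]
two load south load south load south C south ⇒ two load south load south load south load south C south   [C -> load south C]
two load south load south load south load south C south ⇒ two load south load south load south load south load load south   [C -> load load]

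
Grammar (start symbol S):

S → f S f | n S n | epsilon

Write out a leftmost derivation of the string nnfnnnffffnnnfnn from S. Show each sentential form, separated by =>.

S => nSn => nnSnn => nnfSfnn => nnfnSnfnn => nnfnnSnnfnn => nnfnnnSnnnfnn => nnfnnnfSfnnnfnn => nnfnnnffSffnnnfnn => nnfnnnffffnnnfnn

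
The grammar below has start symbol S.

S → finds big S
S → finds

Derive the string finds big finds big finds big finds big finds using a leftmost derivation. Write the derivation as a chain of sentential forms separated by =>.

S => finds big S => finds big finds big S => finds big finds big finds big S => finds big finds big finds big finds big S => finds big finds big finds big finds big finds

S => finds big S   [S → finds big S]
finds big S => finds big finds big S   [S → finds big S]
finds big finds big S => finds big finds big finds big S   [S → finds big S]
finds big finds big finds big S => finds big finds big finds big finds big S   [S → finds big S]
finds big finds big finds big finds big S => finds big finds big finds big finds big finds   [S → finds]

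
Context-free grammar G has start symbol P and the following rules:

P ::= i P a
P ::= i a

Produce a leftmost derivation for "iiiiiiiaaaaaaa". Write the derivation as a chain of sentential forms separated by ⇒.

P ⇒ iPa ⇒ iiPaa ⇒ iiiPaaa ⇒ iiiiPaaaa ⇒ iiiiiPaaaaa ⇒ iiiiiiPaaaaaa ⇒ iiiiiiiaaaaaaa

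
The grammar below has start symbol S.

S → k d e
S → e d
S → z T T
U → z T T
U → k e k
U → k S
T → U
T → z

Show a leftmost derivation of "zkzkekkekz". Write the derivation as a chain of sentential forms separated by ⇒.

S ⇒ zTT   [S → z T T]
zTT ⇒ zUT   [T → U]
zUT ⇒ zkST   [U → k S]
zkST ⇒ zkzTTT   [S → z T T]
zkzTTT ⇒ zkzUTT   [T → U]
zkzUTT ⇒ zkzkekTT   [U → k e k]
zkzkekTT ⇒ zkzkekUT   [T → U]
zkzkekUT ⇒ zkzkekkekT   [U → k e k]
zkzkekkekT ⇒ zkzkekkekz   [T → z]

S ⇒ zTT ⇒ zUT ⇒ zkST ⇒ zkzTTT ⇒ zkzUTT ⇒ zkzkekTT ⇒ zkzkekUT ⇒ zkzkekkekT ⇒ zkzkekkekz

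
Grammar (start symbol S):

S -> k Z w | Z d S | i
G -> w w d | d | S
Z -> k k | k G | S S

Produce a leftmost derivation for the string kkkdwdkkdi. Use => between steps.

S => ZdS => kGdS => kSdS => kkZwdS => kkkGwdS => kkkdwdS => kkkdwdZdS => kkkdwdkkdS => kkkdwdkkdi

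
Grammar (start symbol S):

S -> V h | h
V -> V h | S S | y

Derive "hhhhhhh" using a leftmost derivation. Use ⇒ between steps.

S⇒Vh⇒Vhh⇒Vhhh⇒SShhh⇒VhShhh⇒SShShhh⇒hShShhh⇒hhhShhh⇒hhhhhhh

S ⇒ Vh   [S -> V h]
Vh ⇒ Vhh   [V -> V h]
Vhh ⇒ Vhhh   [V -> V h]
Vhhh ⇒ SShhh   [V -> S S]
SShhh ⇒ VhShhh   [S -> V h]
VhShhh ⇒ SShShhh   [V -> S S]
SShShhh ⇒ hShShhh   [S -> h]
hShShhh ⇒ hhhShhh   [S -> h]
hhhShhh ⇒ hhhhhhh   [S -> h]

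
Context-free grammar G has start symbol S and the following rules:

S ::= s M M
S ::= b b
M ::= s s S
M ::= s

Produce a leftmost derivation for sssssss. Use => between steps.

S => sMM => sssSM => ssssMMM => sssssMM => ssssssM => sssssss

S => sMM   [S ::= s M M]
sMM => sssSM   [M ::= s s S]
sssSM => ssssMMM   [S ::= s M M]
ssssMMM => sssssMM   [M ::= s]
sssssMM => ssssssM   [M ::= s]
ssssssM => sssssss   [M ::= s]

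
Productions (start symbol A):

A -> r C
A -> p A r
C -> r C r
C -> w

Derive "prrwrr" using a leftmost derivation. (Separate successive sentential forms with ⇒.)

A ⇒ pAr ⇒ prCr ⇒ prrCrr ⇒ prrwrr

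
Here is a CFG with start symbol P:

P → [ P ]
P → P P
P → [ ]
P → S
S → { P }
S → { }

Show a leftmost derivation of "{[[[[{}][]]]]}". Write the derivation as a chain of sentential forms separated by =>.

P=>S=>{P}=>{[P]}=>{[[P]]}=>{[[[P]]]}=>{[[[PP]]]}=>{[[[[P]P]]]}=>{[[[[S]P]]]}=>{[[[[{}]P]]]}=>{[[[[{}][]]]]}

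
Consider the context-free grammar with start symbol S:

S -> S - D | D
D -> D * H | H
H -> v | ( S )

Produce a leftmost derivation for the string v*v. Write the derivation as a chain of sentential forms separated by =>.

S=>D=>D*H=>H*H=>v*H=>v*v

S => D   [S -> D]
D => D*H   [D -> D * H]
D*H => H*H   [D -> H]
H*H => v*H   [H -> v]
v*H => v*v   [H -> v]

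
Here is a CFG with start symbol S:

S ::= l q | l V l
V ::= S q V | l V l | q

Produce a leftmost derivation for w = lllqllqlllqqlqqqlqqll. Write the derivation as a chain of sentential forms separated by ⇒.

S ⇒ lVl ⇒ lSqVl ⇒ llVlqVl ⇒ lllVllqVl ⇒ lllqllqVl ⇒ lllqllqlVll ⇒ lllqllqlSqVll ⇒ lllqllqllVlqVll ⇒ lllqllqllSqVlqVll ⇒ lllqllqlllqqVlqVll ⇒ lllqllqlllqqSqVlqVll ⇒ lllqllqlllqqlqqVlqVll ⇒ lllqllqlllqqlqqqlqVll ⇒ lllqllqlllqqlqqqlqqll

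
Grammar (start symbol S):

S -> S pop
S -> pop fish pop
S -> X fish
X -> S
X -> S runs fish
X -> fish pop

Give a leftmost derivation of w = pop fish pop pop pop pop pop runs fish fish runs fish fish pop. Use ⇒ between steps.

S ⇒ S pop ⇒ X fish pop ⇒ S runs fish fish pop ⇒ X fish runs fish fish pop ⇒ S runs fish fish runs fish fish pop ⇒ S pop runs fish fish runs fish fish pop ⇒ S pop pop runs fish fish runs fish fish pop ⇒ S pop pop pop runs fish fish runs fish fish pop ⇒ S pop pop pop pop runs fish fish runs fish fish pop ⇒ pop fish pop pop pop pop pop runs fish fish runs fish fish pop

S ⇒ S pop   [S -> S pop]
S pop ⇒ X fish pop   [S -> X fish]
X fish pop ⇒ S runs fish fish pop   [X -> S runs fish]
S runs fish fish pop ⇒ X fish runs fish fish pop   [S -> X fish]
X fish runs fish fish pop ⇒ S runs fish fish runs fish fish pop   [X -> S runs fish]
S runs fish fish runs fish fish pop ⇒ S pop runs fish fish runs fish fish pop   [S -> S pop]
S pop runs fish fish runs fish fish pop ⇒ S pop pop runs fish fish runs fish fish pop   [S -> S pop]
S pop pop runs fish fish runs fish fish pop ⇒ S pop pop pop runs fish fish runs fish fish pop   [S -> S pop]
S pop pop pop runs fish fish runs fish fish pop ⇒ S pop pop pop pop runs fish fish runs fish fish pop   [S -> S pop]
S pop pop pop pop runs fish fish runs fish fish pop ⇒ pop fish pop pop pop pop pop runs fish fish runs fish fish pop   [S -> pop fish pop]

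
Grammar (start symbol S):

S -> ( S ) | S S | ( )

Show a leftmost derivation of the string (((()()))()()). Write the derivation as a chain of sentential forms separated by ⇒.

S ⇒ (S)   [S -> ( S )]
(S) ⇒ (SS)   [S -> S S]
(SS) ⇒ (SSS)   [S -> S S]
(SSS) ⇒ ((S)SS)   [S -> ( S )]
((S)SS) ⇒ (((S))SS)   [S -> ( S )]
(((S))SS) ⇒ (((SS))SS)   [S -> S S]
(((SS))SS) ⇒ (((()S))SS)   [S -> ( )]
(((()S))SS) ⇒ (((()()))SS)   [S -> ( )]
(((()()))SS) ⇒ (((()()))()S)   [S -> ( )]
(((()()))()S) ⇒ (((()()))()())   [S -> ( )]

S ⇒ (S) ⇒ (SS) ⇒ (SSS) ⇒ ((S)SS) ⇒ (((S))SS) ⇒ (((SS))SS) ⇒ (((()S))SS) ⇒ (((()()))SS) ⇒ (((()()))()S) ⇒ (((()()))()())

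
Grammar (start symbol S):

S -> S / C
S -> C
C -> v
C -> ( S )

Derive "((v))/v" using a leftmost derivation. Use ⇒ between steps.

S⇒S/C⇒C/C⇒(S)/C⇒(C)/C⇒((S))/C⇒((C))/C⇒((v))/C⇒((v))/v

S ⇒ S/C   [S -> S / C]
S/C ⇒ C/C   [S -> C]
C/C ⇒ (S)/C   [C -> ( S )]
(S)/C ⇒ (C)/C   [S -> C]
(C)/C ⇒ ((S))/C   [C -> ( S )]
((S))/C ⇒ ((C))/C   [S -> C]
((C))/C ⇒ ((v))/C   [C -> v]
((v))/C ⇒ ((v))/v   [C -> v]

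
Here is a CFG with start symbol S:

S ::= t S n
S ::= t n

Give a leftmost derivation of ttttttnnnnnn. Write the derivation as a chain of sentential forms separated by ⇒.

S ⇒ tSn   [S ::= t S n]
tSn ⇒ ttSnn   [S ::= t S n]
ttSnn ⇒ tttSnnn   [S ::= t S n]
tttSnnn ⇒ ttttSnnnn   [S ::= t S n]
ttttSnnnn ⇒ tttttSnnnnn   [S ::= t S n]
tttttSnnnnn ⇒ ttttttnnnnnn   [S ::= t n]

S⇒tSn⇒ttSnn⇒tttSnnn⇒ttttSnnnn⇒tttttSnnnnn⇒ttttttnnnnnn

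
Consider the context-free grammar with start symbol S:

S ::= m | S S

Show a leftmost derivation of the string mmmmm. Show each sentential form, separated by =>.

S => SS => SSS => SSSS => SSSSS => mSSSS => mmSSS => mmmSS => mmmmS => mmmmm

S => SS   [S ::= S S]
SS => SSS   [S ::= S S]
SSS => SSSS   [S ::= S S]
SSSS => SSSSS   [S ::= S S]
SSSSS => mSSSS   [S ::= m]
mSSSS => mmSSS   [S ::= m]
mmSSS => mmmSS   [S ::= m]
mmmSS => mmmmS   [S ::= m]
mmmmS => mmmmm   [S ::= m]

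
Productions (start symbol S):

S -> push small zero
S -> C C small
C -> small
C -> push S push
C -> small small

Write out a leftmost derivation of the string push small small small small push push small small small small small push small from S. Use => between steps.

S => C C small => push S push C small => push C C small push C small => push small C small push C small => push small small small small push C small => push small small small small push push S push small => push small small small small push push C C small push small => push small small small small push push small small C small push small => push small small small small push push small small small small small push small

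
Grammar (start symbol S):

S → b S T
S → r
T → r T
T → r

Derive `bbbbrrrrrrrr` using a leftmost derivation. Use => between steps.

S => bST => bbSTT => bbbSTTT => bbbbSTTTT => bbbbrTTTT => bbbbrrTTT => bbbbrrrTT => bbbbrrrrT => bbbbrrrrrT => bbbbrrrrrrT => bbbbrrrrrrrT => bbbbrrrrrrrr

S => bST   [S → b S T]
bST => bbSTT   [S → b S T]
bbSTT => bbbSTTT   [S → b S T]
bbbSTTT => bbbbSTTTT   [S → b S T]
bbbbSTTTT => bbbbrTTTT   [S → r]
bbbbrTTTT => bbbbrrTTT   [T → r]
bbbbrrTTT => bbbbrrrTT   [T → r]
bbbbrrrTT => bbbbrrrrT   [T → r]
bbbbrrrrT => bbbbrrrrrT   [T → r T]
bbbbrrrrrT => bbbbrrrrrrT   [T → r T]
bbbbrrrrrrT => bbbbrrrrrrrT   [T → r T]
bbbbrrrrrrrT => bbbbrrrrrrrr   [T → r]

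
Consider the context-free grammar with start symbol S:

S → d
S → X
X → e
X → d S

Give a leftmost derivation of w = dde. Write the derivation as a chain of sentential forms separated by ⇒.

S ⇒ X   [S → X]
X ⇒ dS   [X → d S]
dS ⇒ dX   [S → X]
dX ⇒ ddS   [X → d S]
ddS ⇒ ddX   [S → X]
ddX ⇒ dde   [X → e]

S⇒X⇒dS⇒dX⇒ddS⇒ddX⇒dde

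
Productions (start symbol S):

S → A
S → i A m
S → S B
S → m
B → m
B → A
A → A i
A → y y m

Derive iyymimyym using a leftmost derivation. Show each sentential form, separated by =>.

S => SB   [S → S B]
SB => iAmB   [S → i A m]
iAmB => iAimB   [A → A i]
iAimB => iyymimB   [A → y y m]
iyymimB => iyymimA   [B → A]
iyymimA => iyymimyym   [A → y y m]

S => SB => iAmB => iAimB => iyymimB => iyymimA => iyymimyym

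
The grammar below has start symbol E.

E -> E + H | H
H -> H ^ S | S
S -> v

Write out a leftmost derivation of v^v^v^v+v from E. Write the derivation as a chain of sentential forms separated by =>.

E => E+H => H+H => H^S+H => H^S^S+H => H^S^S^S+H => S^S^S^S+H => v^S^S^S+H => v^v^S^S+H => v^v^v^S+H => v^v^v^v+H => v^v^v^v+S => v^v^v^v+v

E => E+H   [E -> E + H]
E+H => H+H   [E -> H]
H+H => H^S+H   [H -> H ^ S]
H^S+H => H^S^S+H   [H -> H ^ S]
H^S^S+H => H^S^S^S+H   [H -> H ^ S]
H^S^S^S+H => S^S^S^S+H   [H -> S]
S^S^S^S+H => v^S^S^S+H   [S -> v]
v^S^S^S+H => v^v^S^S+H   [S -> v]
v^v^S^S+H => v^v^v^S+H   [S -> v]
v^v^v^S+H => v^v^v^v+H   [S -> v]
v^v^v^v+H => v^v^v^v+S   [H -> S]
v^v^v^v+S => v^v^v^v+v   [S -> v]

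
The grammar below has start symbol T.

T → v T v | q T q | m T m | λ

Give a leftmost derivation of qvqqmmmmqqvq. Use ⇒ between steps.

T ⇒ qTq   [T → q T q]
qTq ⇒ qvTvq   [T → v T v]
qvTvq ⇒ qvqTqvq   [T → q T q]
qvqTqvq ⇒ qvqqTqqvq   [T → q T q]
qvqqTqqvq ⇒ qvqqmTmqqvq   [T → m T m]
qvqqmTmqqvq ⇒ qvqqmmTmmqqvq   [T → m T m]
qvqqmmTmmqqvq ⇒ qvqqmmmmqqvq   [T → λ]

T ⇒ qTq ⇒ qvTvq ⇒ qvqTqvq ⇒ qvqqTqqvq ⇒ qvqqmTmqqvq ⇒ qvqqmmTmmqqvq ⇒ qvqqmmmmqqvq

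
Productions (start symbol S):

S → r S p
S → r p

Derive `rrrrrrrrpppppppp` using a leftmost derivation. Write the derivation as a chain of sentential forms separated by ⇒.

S ⇒ rSp   [S → r S p]
rSp ⇒ rrSpp   [S → r S p]
rrSpp ⇒ rrrSppp   [S → r S p]
rrrSppp ⇒ rrrrSpppp   [S → r S p]
rrrrSpppp ⇒ rrrrrSppppp   [S → r S p]
rrrrrSppppp ⇒ rrrrrrSpppppp   [S → r S p]
rrrrrrSpppppp ⇒ rrrrrrrSppppppp   [S → r S p]
rrrrrrrSppppppp ⇒ rrrrrrrrpppppppp   [S → r p]

S ⇒ rSp ⇒ rrSpp ⇒ rrrSppp ⇒ rrrrSpppp ⇒ rrrrrSppppp ⇒ rrrrrrSpppppp ⇒ rrrrrrrSppppppp ⇒ rrrrrrrrpppppppp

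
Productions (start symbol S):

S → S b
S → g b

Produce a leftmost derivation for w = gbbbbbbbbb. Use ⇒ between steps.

S ⇒ Sb   [S → S b]
Sb ⇒ Sbb   [S → S b]
Sbb ⇒ Sbbb   [S → S b]
Sbbb ⇒ Sbbbb   [S → S b]
Sbbbb ⇒ Sbbbbb   [S → S b]
Sbbbbb ⇒ Sbbbbbb   [S → S b]
Sbbbbbb ⇒ Sbbbbbbb   [S → S b]
Sbbbbbbb ⇒ Sbbbbbbbb   [S → S b]
Sbbbbbbbb ⇒ gbbbbbbbbb   [S → g b]

S⇒Sb⇒Sbb⇒Sbbb⇒Sbbbb⇒Sbbbbb⇒Sbbbbbb⇒Sbbbbbbb⇒Sbbbbbbbb⇒gbbbbbbbbb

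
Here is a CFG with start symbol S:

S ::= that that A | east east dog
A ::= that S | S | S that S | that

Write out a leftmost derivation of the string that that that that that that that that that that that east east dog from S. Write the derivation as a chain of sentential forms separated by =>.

S => that that A   [S ::= that that A]
that that A => that that that S   [A ::= that S]
that that that S => that that that that that A   [S ::= that that A]
that that that that that A => that that that that that S   [A ::= S]
that that that that that S => that that that that that that that A   [S ::= that that A]
that that that that that that that A => that that that that that that that S that S   [A ::= S that S]
that that that that that that that S that S => that that that that that that that that that A that S   [S ::= that that A]
that that that that that that that that that A that S => that that that that that that that that that that that S   [A ::= that]
that that that that that that that that that that that S => that that that that that that that that that that that east east dog   [S ::= east east dog]

S => that that A => that that that S => that that that that that A => that that that that that S => that that that that that that that A => that that that that that that that S that S => that that that that that that that that that A that S => that that that that that that that that that that that S => that that that that that that that that that that that east east dog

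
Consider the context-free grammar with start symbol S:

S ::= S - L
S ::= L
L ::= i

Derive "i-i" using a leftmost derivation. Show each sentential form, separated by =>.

S => S-L   [S ::= S - L]
S-L => L-L   [S ::= L]
L-L => i-L   [L ::= i]
i-L => i-i   [L ::= i]

S=>S-L=>L-L=>i-L=>i-i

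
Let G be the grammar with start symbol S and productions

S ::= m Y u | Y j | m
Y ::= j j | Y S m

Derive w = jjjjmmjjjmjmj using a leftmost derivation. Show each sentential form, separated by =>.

S => Yj   [S ::= Y j]
Yj => YSmj   [Y ::= Y S m]
YSmj => jjSmj   [Y ::= j j]
jjSmj => jjYjmj   [S ::= Y j]
jjYjmj => jjYSmjmj   [Y ::= Y S m]
jjYSmjmj => jjYSmSmjmj   [Y ::= Y S m]
jjYSmSmjmj => jjjjSmSmjmj   [Y ::= j j]
jjjjSmSmjmj => jjjjmmSmjmj   [S ::= m]
jjjjmmSmjmj => jjjjmmYjmjmj   [S ::= Y j]
jjjjmmYjmjmj => jjjjmmjjjmjmj   [Y ::= j j]

S => Yj => YSmj => jjSmj => jjYjmj => jjYSmjmj => jjYSmSmjmj => jjjjSmSmjmj => jjjjmmSmjmj => jjjjmmYjmjmj => jjjjmmjjjmjmj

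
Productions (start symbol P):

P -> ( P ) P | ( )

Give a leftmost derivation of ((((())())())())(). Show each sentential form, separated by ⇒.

P ⇒ (P)P ⇒ ((P)P)P ⇒ (((P)P)P)P ⇒ ((((P)P)P)P)P ⇒ ((((())P)P)P)P ⇒ ((((())())P)P)P ⇒ ((((())())())P)P ⇒ ((((())())())())P ⇒ ((((())())())())()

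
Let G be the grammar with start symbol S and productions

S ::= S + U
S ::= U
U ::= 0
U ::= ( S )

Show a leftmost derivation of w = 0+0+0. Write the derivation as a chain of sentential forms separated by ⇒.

S ⇒ S+U ⇒ S+U+U ⇒ U+U+U ⇒ 0+U+U ⇒ 0+0+U ⇒ 0+0+0

S ⇒ S+U   [S ::= S + U]
S+U ⇒ S+U+U   [S ::= S + U]
S+U+U ⇒ U+U+U   [S ::= U]
U+U+U ⇒ 0+U+U   [U ::= 0]
0+U+U ⇒ 0+0+U   [U ::= 0]
0+0+U ⇒ 0+0+0   [U ::= 0]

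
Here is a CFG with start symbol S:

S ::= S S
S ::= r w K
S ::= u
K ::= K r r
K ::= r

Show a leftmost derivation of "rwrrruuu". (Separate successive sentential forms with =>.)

S => SS => rwKS => rwKrrS => rwrrrS => rwrrrSS => rwrrrSSS => rwrrruSS => rwrrruuS => rwrrruuu

S => SS   [S ::= S S]
SS => rwKS   [S ::= r w K]
rwKS => rwKrrS   [K ::= K r r]
rwKrrS => rwrrrS   [K ::= r]
rwrrrS => rwrrrSS   [S ::= S S]
rwrrrSS => rwrrrSSS   [S ::= S S]
rwrrrSSS => rwrrruSS   [S ::= u]
rwrrruSS => rwrrruuS   [S ::= u]
rwrrruuS => rwrrruuu   [S ::= u]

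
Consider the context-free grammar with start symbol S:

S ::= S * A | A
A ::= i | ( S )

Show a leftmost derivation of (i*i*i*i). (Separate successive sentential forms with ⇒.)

S ⇒ A   [S ::= A]
A ⇒ (S)   [A ::= ( S )]
(S) ⇒ (S*A)   [S ::= S * A]
(S*A) ⇒ (S*A*A)   [S ::= S * A]
(S*A*A) ⇒ (S*A*A*A)   [S ::= S * A]
(S*A*A*A) ⇒ (A*A*A*A)   [S ::= A]
(A*A*A*A) ⇒ (i*A*A*A)   [A ::= i]
(i*A*A*A) ⇒ (i*i*A*A)   [A ::= i]
(i*i*A*A) ⇒ (i*i*i*A)   [A ::= i]
(i*i*i*A) ⇒ (i*i*i*i)   [A ::= i]

S ⇒ A ⇒ (S) ⇒ (S*A) ⇒ (S*A*A) ⇒ (S*A*A*A) ⇒ (A*A*A*A) ⇒ (i*A*A*A) ⇒ (i*i*A*A) ⇒ (i*i*i*A) ⇒ (i*i*i*i)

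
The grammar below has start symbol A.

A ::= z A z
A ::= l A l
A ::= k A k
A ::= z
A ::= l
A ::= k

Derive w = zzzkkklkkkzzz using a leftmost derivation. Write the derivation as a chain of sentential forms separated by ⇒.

A ⇒ zAz ⇒ zzAzz ⇒ zzzAzzz ⇒ zzzkAkzzz ⇒ zzzkkAkkzzz ⇒ zzzkkkAkkkzzz ⇒ zzzkkklkkkzzz

A ⇒ zAz   [A ::= z A z]
zAz ⇒ zzAzz   [A ::= z A z]
zzAzz ⇒ zzzAzzz   [A ::= z A z]
zzzAzzz ⇒ zzzkAkzzz   [A ::= k A k]
zzzkAkzzz ⇒ zzzkkAkkzzz   [A ::= k A k]
zzzkkAkkzzz ⇒ zzzkkkAkkkzzz   [A ::= k A k]
zzzkkkAkkkzzz ⇒ zzzkkklkkkzzz   [A ::= l]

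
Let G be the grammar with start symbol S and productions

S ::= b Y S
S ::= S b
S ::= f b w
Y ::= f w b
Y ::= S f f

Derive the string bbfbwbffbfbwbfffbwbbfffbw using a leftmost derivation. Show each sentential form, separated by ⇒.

S ⇒ bYS ⇒ bSffS ⇒ bbYSffS ⇒ bbSffSffS ⇒ bbSbffSffS ⇒ bbfbwbffSffS ⇒ bbfbwbffSbffS ⇒ bbfbwbffSbbffS ⇒ bbfbwbffbYSbbffS ⇒ bbfbwbffbSffSbbffS ⇒ bbfbwbffbSbffSbbffS ⇒ bbfbwbffbfbwbffSbbffS ⇒ bbfbwbffbfbwbfffbwbbffS ⇒ bbfbwbffbfbwbfffbwbbfffbw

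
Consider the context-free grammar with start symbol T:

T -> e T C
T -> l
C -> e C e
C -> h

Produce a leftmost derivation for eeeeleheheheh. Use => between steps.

T => eTC => eeTCC => eeeTCCC => eeeeTCCCC => eeeelCCCC => eeeeleCeCCC => eeeeleheCCC => eeeelehehCC => eeeeleheheCeC => eeeeleheheheC => eeeeleheheheh

T => eTC   [T -> e T C]
eTC => eeTCC   [T -> e T C]
eeTCC => eeeTCCC   [T -> e T C]
eeeTCCC => eeeeTCCCC   [T -> e T C]
eeeeTCCCC => eeeelCCCC   [T -> l]
eeeelCCCC => eeeeleCeCCC   [C -> e C e]
eeeeleCeCCC => eeeeleheCCC   [C -> h]
eeeeleheCCC => eeeelehehCC   [C -> h]
eeeelehehCC => eeeeleheheCeC   [C -> e C e]
eeeeleheheCeC => eeeeleheheheC   [C -> h]
eeeeleheheheC => eeeeleheheheh   [C -> h]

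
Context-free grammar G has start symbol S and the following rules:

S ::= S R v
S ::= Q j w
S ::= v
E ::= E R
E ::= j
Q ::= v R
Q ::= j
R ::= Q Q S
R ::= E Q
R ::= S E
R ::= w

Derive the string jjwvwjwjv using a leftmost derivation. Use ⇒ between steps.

S ⇒ SRv ⇒ QjwRv ⇒ jjwRv ⇒ jjwSEv ⇒ jjwQjwEv ⇒ jjwvRjwEv ⇒ jjwvwjwEv ⇒ jjwvwjwjv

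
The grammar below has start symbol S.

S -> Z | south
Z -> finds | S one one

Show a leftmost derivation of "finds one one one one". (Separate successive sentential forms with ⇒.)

S ⇒ Z   [S -> Z]
Z ⇒ S one one   [Z -> S one one]
S one one ⇒ Z one one   [S -> Z]
Z one one ⇒ S one one one one   [Z -> S one one]
S one one one one ⇒ Z one one one one   [S -> Z]
Z one one one one ⇒ finds one one one one   [Z -> finds]

S ⇒ Z ⇒ S one one ⇒ Z one one ⇒ S one one one one ⇒ Z one one one one ⇒ finds one one one one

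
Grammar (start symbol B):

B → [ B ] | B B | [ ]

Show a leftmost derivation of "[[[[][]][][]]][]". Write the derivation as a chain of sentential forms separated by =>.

B => BB => [B]B => [[B]]B => [[BB]]B => [[BBB]]B => [[[B]BB]]B => [[[BB]BB]]B => [[[[]B]BB]]B => [[[[][]]BB]]B => [[[[][]][]B]]B => [[[[][]][][]]]B => [[[[][]][][]]][]

B => BB   [B → B B]
BB => [B]B   [B → [ B ]]
[B]B => [[B]]B   [B → [ B ]]
[[B]]B => [[BB]]B   [B → B B]
[[BB]]B => [[BBB]]B   [B → B B]
[[BBB]]B => [[[B]BB]]B   [B → [ B ]]
[[[B]BB]]B => [[[BB]BB]]B   [B → B B]
[[[BB]BB]]B => [[[[]B]BB]]B   [B → [ ]]
[[[[]B]BB]]B => [[[[][]]BB]]B   [B → [ ]]
[[[[][]]BB]]B => [[[[][]][]B]]B   [B → [ ]]
[[[[][]][]B]]B => [[[[][]][][]]]B   [B → [ ]]
[[[[][]][][]]]B => [[[[][]][][]]][]   [B → [ ]]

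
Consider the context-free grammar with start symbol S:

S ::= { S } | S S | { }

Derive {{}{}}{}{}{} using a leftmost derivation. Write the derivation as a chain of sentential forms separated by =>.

S => SS => SSS => SSSS => {S}SSS => {SS}SSS => {{}S}SSS => {{}{}}SSS => {{}{}}{}SS => {{}{}}{}{}S => {{}{}}{}{}{}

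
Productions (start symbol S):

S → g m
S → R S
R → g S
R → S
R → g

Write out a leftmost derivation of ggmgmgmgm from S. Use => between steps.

S => RS   [S → R S]
RS => gS   [R → g]
gS => gRS   [S → R S]
gRS => gSS   [R → S]
gSS => gRSS   [S → R S]
gRSS => gSSS   [R → S]
gSSS => gRSSS   [S → R S]
gRSSS => gSSSS   [R → S]
gSSSS => ggmSSS   [S → g m]
ggmSSS => ggmgmSS   [S → g m]
ggmgmSS => ggmgmgmS   [S → g m]
ggmgmgmS => ggmgmgmgm   [S → g m]

S => RS => gS => gRS => gSS => gRSS => gSSS => gRSSS => gSSSS => ggmSSS => ggmgmSS => ggmgmgmS => ggmgmgmgm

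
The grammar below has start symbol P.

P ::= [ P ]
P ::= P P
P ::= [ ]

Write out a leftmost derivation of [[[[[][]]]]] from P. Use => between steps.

P=>[P]=>[[P]]=>[[[P]]]=>[[[[P]]]]=>[[[[PP]]]]=>[[[[[]P]]]]=>[[[[[][]]]]]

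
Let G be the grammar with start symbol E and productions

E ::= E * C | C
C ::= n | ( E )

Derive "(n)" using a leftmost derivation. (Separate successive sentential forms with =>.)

E=>C=>(E)=>(C)=>(n)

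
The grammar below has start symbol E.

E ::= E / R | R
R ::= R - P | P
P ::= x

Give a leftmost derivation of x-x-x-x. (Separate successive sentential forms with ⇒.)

E ⇒ R ⇒ R-P ⇒ R-P-P ⇒ R-P-P-P ⇒ P-P-P-P ⇒ x-P-P-P ⇒ x-x-P-P ⇒ x-x-x-P ⇒ x-x-x-x

E ⇒ R   [E ::= R]
R ⇒ R-P   [R ::= R - P]
R-P ⇒ R-P-P   [R ::= R - P]
R-P-P ⇒ R-P-P-P   [R ::= R - P]
R-P-P-P ⇒ P-P-P-P   [R ::= P]
P-P-P-P ⇒ x-P-P-P   [P ::= x]
x-P-P-P ⇒ x-x-P-P   [P ::= x]
x-x-P-P ⇒ x-x-x-P   [P ::= x]
x-x-x-P ⇒ x-x-x-x   [P ::= x]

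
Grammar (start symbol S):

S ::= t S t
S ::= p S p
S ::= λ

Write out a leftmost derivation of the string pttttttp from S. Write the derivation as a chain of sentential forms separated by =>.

S=>pSp=>ptStp=>pttSttp=>ptttStttp=>pttttttp

S => pSp   [S ::= p S p]
pSp => ptStp   [S ::= t S t]
ptStp => pttSttp   [S ::= t S t]
pttSttp => ptttStttp   [S ::= t S t]
ptttStttp => pttttttp   [S ::= λ]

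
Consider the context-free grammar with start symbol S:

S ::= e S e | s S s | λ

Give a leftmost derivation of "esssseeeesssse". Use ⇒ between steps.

S ⇒ eSe ⇒ esSse ⇒ essSsse ⇒ esssSssse ⇒ essssSsssse ⇒ esssseSesssse ⇒ esssseeSeesssse ⇒ esssseeeesssse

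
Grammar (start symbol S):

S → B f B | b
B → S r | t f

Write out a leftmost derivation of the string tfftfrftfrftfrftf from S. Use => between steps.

S=>BfB=>SrfB=>BfBrfB=>SrfBrfB=>BfBrfBrfB=>SrfBrfBrfB=>BfBrfBrfBrfB=>tffBrfBrfBrfB=>tfftfrfBrfBrfB=>tfftfrftfrfBrfB=>tfftfrftfrftfrfB=>tfftfrftfrftfrftf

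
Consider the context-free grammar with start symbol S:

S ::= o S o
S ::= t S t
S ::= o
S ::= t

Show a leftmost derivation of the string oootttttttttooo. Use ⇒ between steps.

S ⇒ oSo ⇒ ooSoo ⇒ oooSooo ⇒ oootStooo ⇒ ooottSttooo ⇒ oootttStttooo ⇒ ooottttSttttooo ⇒ oootttttttttooo

S ⇒ oSo   [S ::= o S o]
oSo ⇒ ooSoo   [S ::= o S o]
ooSoo ⇒ oooSooo   [S ::= o S o]
oooSooo ⇒ oootStooo   [S ::= t S t]
oootStooo ⇒ ooottSttooo   [S ::= t S t]
ooottSttooo ⇒ oootttStttooo   [S ::= t S t]
oootttStttooo ⇒ ooottttSttttooo   [S ::= t S t]
ooottttSttttooo ⇒ oootttttttttooo   [S ::= t]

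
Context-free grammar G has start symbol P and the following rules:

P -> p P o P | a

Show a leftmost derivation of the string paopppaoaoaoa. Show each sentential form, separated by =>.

P=>pPoP=>paoP=>paopPoP=>paoppPoPoP=>paopppPoPoPoP=>paopppaoPoPoP=>paopppaoaoPoP=>paopppaoaoaoP=>paopppaoaoaoa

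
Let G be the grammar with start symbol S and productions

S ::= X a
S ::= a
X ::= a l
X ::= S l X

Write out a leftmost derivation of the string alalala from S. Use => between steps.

S => Xa => SlXa => alXa => alSlXa => alalXa => alalala

S => Xa   [S ::= X a]
Xa => SlXa   [X ::= S l X]
SlXa => alXa   [S ::= a]
alXa => alSlXa   [X ::= S l X]
alSlXa => alalXa   [S ::= a]
alalXa => alalala   [X ::= a l]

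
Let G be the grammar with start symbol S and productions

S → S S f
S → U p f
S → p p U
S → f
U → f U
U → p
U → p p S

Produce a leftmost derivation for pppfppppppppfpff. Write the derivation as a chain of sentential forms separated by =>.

S=>SSf=>ppUSf=>pppSf=>pppUpff=>pppfUpff=>pppfppSpff=>pppfppppUpff=>pppfppppppSpff=>pppfppppppUpfpff=>pppfppppppppfpff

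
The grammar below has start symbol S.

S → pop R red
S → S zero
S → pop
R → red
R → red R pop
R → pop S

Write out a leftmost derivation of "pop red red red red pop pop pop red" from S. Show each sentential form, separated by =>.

S => pop R red => pop red R pop red => pop red red R pop pop red => pop red red red R pop pop pop red => pop red red red red pop pop pop red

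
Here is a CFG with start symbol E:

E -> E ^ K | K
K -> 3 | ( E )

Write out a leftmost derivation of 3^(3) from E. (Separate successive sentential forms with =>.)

E => E^K => K^K => 3^K => 3^(E) => 3^(K) => 3^(3)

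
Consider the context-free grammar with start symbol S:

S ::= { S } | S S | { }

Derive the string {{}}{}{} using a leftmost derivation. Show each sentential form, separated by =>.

S => SS   [S ::= S S]
SS => {S}S   [S ::= { S }]
{S}S => {{}}S   [S ::= { }]
{{}}S => {{}}SS   [S ::= S S]
{{}}SS => {{}}{}S   [S ::= { }]
{{}}{}S => {{}}{}{}   [S ::= { }]

S => SS => {S}S => {{}}S => {{}}SS => {{}}{}S => {{}}{}{}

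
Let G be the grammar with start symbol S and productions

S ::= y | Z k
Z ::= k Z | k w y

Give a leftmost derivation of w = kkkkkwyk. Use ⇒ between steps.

S ⇒ Zk ⇒ kZk ⇒ kkZk ⇒ kkkZk ⇒ kkkkZk ⇒ kkkkkwyk

S ⇒ Zk   [S ::= Z k]
Zk ⇒ kZk   [Z ::= k Z]
kZk ⇒ kkZk   [Z ::= k Z]
kkZk ⇒ kkkZk   [Z ::= k Z]
kkkZk ⇒ kkkkZk   [Z ::= k Z]
kkkkZk ⇒ kkkkkwyk   [Z ::= k w y]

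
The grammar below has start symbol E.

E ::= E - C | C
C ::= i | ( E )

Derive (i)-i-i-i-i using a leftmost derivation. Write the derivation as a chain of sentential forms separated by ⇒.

E ⇒ E-C ⇒ E-C-C ⇒ E-C-C-C ⇒ E-C-C-C-C ⇒ C-C-C-C-C ⇒ (E)-C-C-C-C ⇒ (C)-C-C-C-C ⇒ (i)-C-C-C-C ⇒ (i)-i-C-C-C ⇒ (i)-i-i-C-C ⇒ (i)-i-i-i-C ⇒ (i)-i-i-i-i

E ⇒ E-C   [E ::= E - C]
E-C ⇒ E-C-C   [E ::= E - C]
E-C-C ⇒ E-C-C-C   [E ::= E - C]
E-C-C-C ⇒ E-C-C-C-C   [E ::= E - C]
E-C-C-C-C ⇒ C-C-C-C-C   [E ::= C]
C-C-C-C-C ⇒ (E)-C-C-C-C   [C ::= ( E )]
(E)-C-C-C-C ⇒ (C)-C-C-C-C   [E ::= C]
(C)-C-C-C-C ⇒ (i)-C-C-C-C   [C ::= i]
(i)-C-C-C-C ⇒ (i)-i-C-C-C   [C ::= i]
(i)-i-C-C-C ⇒ (i)-i-i-C-C   [C ::= i]
(i)-i-i-C-C ⇒ (i)-i-i-i-C   [C ::= i]
(i)-i-i-i-C ⇒ (i)-i-i-i-i   [C ::= i]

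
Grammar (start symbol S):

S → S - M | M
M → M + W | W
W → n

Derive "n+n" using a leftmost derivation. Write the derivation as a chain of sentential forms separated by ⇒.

S⇒M⇒M+W⇒W+W⇒n+W⇒n+n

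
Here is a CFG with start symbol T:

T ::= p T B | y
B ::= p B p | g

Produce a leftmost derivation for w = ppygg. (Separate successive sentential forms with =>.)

T => pTB => ppTBB => ppyBB => ppygB => ppygg

T => pTB   [T ::= p T B]
pTB => ppTBB   [T ::= p T B]
ppTBB => ppyBB   [T ::= y]
ppyBB => ppygB   [B ::= g]
ppygB => ppygg   [B ::= g]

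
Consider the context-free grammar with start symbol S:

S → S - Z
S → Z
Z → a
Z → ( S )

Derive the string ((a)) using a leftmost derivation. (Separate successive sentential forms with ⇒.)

S ⇒ Z ⇒ (S) ⇒ (Z) ⇒ ((S)) ⇒ ((Z)) ⇒ ((a))

S ⇒ Z   [S → Z]
Z ⇒ (S)   [Z → ( S )]
(S) ⇒ (Z)   [S → Z]
(Z) ⇒ ((S))   [Z → ( S )]
((S)) ⇒ ((Z))   [S → Z]
((Z)) ⇒ ((a))   [Z → a]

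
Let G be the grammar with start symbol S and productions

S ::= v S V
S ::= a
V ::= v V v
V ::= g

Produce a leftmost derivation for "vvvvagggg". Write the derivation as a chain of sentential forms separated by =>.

S=>vSV=>vvSVV=>vvvSVVV=>vvvvSVVVV=>vvvvaVVVV=>vvvvagVVV=>vvvvaggVV=>vvvvagggV=>vvvvagggg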